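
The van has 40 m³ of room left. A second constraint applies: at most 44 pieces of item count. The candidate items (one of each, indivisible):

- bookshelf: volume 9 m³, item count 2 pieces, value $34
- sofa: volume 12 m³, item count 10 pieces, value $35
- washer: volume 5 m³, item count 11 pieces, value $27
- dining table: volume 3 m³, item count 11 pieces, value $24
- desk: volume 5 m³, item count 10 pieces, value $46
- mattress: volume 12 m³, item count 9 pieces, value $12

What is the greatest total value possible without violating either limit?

Feasible sets respecting both limits:
- bookshelf+sofa+washer+dining table+desk: volume 34, item count 44, value 166
- bookshelf+washer+dining table+desk+mattress: volume 34, item count 43, value 143
- bookshelf+sofa+washer+desk: volume 31, item count 33, value 142
Best: $166.

$166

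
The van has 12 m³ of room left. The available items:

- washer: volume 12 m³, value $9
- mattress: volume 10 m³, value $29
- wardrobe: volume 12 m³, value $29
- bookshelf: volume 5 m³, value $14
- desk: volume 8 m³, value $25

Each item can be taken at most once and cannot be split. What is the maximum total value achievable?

Check high-value combinations within 12 m³:
- mattress: volume 10, value 29
- wardrobe: volume 12, value 29
- desk: volume 8, value 25
- bookshelf: volume 5, value 14
- washer: volume 12, value 9
Best: $29.

$29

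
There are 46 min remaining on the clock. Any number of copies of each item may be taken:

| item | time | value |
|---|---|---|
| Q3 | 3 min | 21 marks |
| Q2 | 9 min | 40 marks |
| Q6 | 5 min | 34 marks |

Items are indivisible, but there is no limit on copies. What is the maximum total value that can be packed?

Best value-per-unit is Q3 at 21/3; filling with it alone gives 15×21 = 315.
Optimal mix: 12×Q3 + 2×Q6 → time 46, value 320.

320 marks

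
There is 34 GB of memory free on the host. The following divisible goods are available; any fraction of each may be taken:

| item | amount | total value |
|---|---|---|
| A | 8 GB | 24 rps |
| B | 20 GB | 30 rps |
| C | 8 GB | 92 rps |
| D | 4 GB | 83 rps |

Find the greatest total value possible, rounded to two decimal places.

Take in order of value per unit:
- D (83/4 per unit): all 4 → value 83, running total 83.00
- C (92/8 per unit): all 8 → value 92, running total 175.00
- A (24/8 per unit): all 8 → value 24, running total 199.00
- B (30/20 per unit): 14 of 20 → value 14×30/20 = 21.0000, running total 220.00
Total 220.00.

220.00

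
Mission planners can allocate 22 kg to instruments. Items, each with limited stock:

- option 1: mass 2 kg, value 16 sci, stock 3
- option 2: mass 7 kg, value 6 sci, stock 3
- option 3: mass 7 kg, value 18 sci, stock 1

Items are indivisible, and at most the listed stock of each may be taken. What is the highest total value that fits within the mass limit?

Best selections within mass 22 and stock limits:
- 3×option 1 + 1×option 2 + 1×option 3: mass 20, value 72
- 3×option 1 + 1×option 3: mass 13, value 66
- 3×option 1 + 2×option 2: mass 20, value 60
- 2×option 1 + 1×option 2 + 1×option 3: mass 18, value 56
Best: 72 sci.

72 sci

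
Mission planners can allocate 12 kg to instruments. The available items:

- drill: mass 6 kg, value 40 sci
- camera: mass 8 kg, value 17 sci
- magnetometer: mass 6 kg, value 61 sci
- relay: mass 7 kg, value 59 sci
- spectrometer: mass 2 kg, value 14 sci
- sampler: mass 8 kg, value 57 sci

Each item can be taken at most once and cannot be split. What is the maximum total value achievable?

Check high-value combinations within 12 kg:
- drill+magnetometer: mass 6+6=12, value 40+61=101
- magnetometer+spectrometer: mass 6+2=8, value 61+14=75
- relay+spectrometer: mass 7+2=9, value 59+14=73
- spectrometer+sampler: mass 2+8=10, value 14+57=71
Best: 101 sci.

101 sci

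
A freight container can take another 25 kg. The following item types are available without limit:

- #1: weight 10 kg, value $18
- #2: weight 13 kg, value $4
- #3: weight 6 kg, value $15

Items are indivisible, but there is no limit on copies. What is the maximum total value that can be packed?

$60

Best value-per-unit is #3 at 15/6, and filling with it alone uses weight 4×6=24. No mix of the others beats 4×15 = 60.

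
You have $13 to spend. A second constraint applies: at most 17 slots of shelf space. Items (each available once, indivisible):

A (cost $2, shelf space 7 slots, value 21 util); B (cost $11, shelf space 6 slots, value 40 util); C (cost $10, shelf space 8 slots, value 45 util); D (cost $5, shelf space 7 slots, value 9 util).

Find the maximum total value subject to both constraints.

Feasible sets respecting both limits:
- A+C: cost 12, shelf space 15, value 66
- A+B: cost 13, shelf space 13, value 61
- C: cost 10, shelf space 8, value 45
- B: cost 11, shelf space 6, value 40
Best: 66 util.

66 util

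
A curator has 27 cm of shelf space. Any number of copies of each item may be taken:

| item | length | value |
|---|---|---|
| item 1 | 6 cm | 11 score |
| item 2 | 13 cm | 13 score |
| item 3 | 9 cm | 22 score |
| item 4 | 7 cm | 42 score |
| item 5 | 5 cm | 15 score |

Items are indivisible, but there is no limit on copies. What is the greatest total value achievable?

Best value-per-unit is item 4 at 42/7; filling with it alone gives 3×42 = 126.
Optimal mix: 3×item 4 + 1×item 5 → length 26, value 141.

141 score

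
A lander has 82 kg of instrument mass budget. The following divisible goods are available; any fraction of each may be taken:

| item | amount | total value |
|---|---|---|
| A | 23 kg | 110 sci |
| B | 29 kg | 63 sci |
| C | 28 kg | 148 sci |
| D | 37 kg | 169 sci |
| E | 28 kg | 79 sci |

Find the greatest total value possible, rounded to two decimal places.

399.59

Take in order of value per unit:
- C (148/28 per unit): all 28 → value 148, running total 148.00
- A (110/23 per unit): all 23 → value 110, running total 258.00
- D (169/37 per unit): 31 of 37 → value 31×169/37 = 141.5946, running total 399.59
Total 399.59.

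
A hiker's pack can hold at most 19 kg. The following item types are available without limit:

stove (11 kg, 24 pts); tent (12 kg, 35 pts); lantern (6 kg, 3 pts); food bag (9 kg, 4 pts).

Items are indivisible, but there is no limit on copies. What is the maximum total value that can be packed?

Best value-per-unit is tent at 35/12; filling with it alone gives 1×35 = 35.
Optimal mix: 1×tent + 1×lantern → weight 18, value 38.

38 pts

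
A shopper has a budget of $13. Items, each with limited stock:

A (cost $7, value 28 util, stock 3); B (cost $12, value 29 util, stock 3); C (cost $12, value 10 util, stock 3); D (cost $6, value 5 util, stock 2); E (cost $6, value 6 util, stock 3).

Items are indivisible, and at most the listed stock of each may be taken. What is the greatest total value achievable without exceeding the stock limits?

34 util

Top feasible selections:
- 1×A + 1×E: cost 13, value 34
- 1×A + 1×D: cost 13, value 33
- 1×B: cost 12, value 29
- 1×A: cost 7, value 28
Best: 34 util.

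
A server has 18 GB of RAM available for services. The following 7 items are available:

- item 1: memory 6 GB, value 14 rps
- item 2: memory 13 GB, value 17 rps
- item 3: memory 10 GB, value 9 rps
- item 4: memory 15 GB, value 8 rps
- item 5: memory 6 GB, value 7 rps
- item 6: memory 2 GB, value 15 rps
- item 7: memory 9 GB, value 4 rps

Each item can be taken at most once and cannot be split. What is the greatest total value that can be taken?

38 rps

Check high-value combinations within 18 GB:
- item 1+item 3+item 6: memory 6+10+2=18, value 14+9+15=38
- item 1+item 5+item 6: memory 6+6+2=14, value 14+7+15=36
- item 1+item 6+item 7: memory 6+2+9=17, value 14+15+4=33
- item 2+item 6: memory 13+2=15, value 17+15=32
- item 3+item 5+item 6: memory 10+6+2=18, value 9+7+15=31
Best: 38 rps.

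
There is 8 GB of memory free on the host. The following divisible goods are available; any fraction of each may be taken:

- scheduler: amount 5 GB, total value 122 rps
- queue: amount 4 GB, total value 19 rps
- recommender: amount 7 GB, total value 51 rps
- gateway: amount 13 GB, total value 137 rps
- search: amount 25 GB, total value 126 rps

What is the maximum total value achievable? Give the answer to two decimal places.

Take in order of value per unit:
- scheduler (122/5 per unit): all 5 → value 122, running total 122.00
- gateway (137/13 per unit): 3 of 13 → value 3×137/13 = 31.6154, running total 153.62
Total 153.62.

153.62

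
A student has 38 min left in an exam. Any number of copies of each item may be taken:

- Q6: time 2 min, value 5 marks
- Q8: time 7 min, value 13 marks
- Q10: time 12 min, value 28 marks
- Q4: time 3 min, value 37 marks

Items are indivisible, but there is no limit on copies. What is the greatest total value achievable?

Best value-per-unit is Q4 at 37/3; filling with it alone gives 12×37 = 444.
Optimal mix: 1×Q6 + 12×Q4 → time 38, value 449.

449 marks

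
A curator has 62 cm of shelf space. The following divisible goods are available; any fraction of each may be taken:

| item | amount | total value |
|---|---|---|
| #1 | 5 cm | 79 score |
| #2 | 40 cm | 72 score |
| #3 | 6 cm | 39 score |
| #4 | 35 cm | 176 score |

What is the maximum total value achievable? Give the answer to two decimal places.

322.80

Take in order of value per unit:
- #1 (79/5 per unit): all 5 → value 79, running total 79.00
- #3 (39/6 per unit): all 6 → value 39, running total 118.00
- #4 (176/35 per unit): all 35 → value 176, running total 294.00
- #2 (72/40 per unit): 16 of 40 → value 16×72/40 = 28.8000, running total 322.80
Total 322.80.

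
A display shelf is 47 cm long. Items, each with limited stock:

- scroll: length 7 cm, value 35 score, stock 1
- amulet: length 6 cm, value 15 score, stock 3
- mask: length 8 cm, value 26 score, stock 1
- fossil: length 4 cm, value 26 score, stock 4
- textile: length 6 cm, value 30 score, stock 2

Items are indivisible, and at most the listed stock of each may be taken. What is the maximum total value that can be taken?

Best selections within length 47 and stock limits:
- 1×scroll + 2×amulet + 4×fossil + 2×textile: length 47, value 229
- 1×scroll + 1×mask + 4×fossil + 2×textile: length 43, value 225
- 1×scroll + 1×amulet + 4×fossil + 2×textile: length 41, value 214
- 1×scroll + 1×amulet + 1×mask + 3×fossil + 2×textile: length 45, value 214
Best: 229 score.

229 score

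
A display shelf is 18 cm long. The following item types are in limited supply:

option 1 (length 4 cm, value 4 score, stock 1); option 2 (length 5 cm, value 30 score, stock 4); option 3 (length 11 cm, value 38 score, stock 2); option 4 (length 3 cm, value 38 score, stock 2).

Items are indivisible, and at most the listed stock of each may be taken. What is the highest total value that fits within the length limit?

Best selections within length 18 and stock limits:
- 2×option 2 + 2×option 4: length 16, value 136
- 3×option 2 + 1×option 4: length 18, value 128
- 1×option 3 + 2×option 4: length 17, value 114
- 1×option 1 + 1×option 2 + 2×option 4: length 15, value 110
Best: 136 score.

136 score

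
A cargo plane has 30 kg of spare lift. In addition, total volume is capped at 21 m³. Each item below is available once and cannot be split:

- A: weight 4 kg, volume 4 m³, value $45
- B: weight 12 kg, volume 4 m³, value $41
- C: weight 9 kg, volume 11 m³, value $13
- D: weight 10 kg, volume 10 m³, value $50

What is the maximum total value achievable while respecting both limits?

Feasible sets respecting both limits:
- A+B+D: weight 26, volume 18, value 136
- A+B+C: weight 25, volume 19, value 99
- A+D: weight 14, volume 14, value 95
- B+D: weight 22, volume 14, value 91
Best: $136.

$136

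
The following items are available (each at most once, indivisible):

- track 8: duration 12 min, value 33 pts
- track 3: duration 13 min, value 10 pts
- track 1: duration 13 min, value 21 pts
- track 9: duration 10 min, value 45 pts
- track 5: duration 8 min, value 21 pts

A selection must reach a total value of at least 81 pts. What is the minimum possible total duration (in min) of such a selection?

Subsets with value ≥ 81, sorted by total duration:
- track 8+track 9+track 5: duration 30, value 99
- track 1+track 9+track 5: duration 31, value 87
- track 8+track 1+track 9: duration 35, value 99
Minimum duration: 30 min.

30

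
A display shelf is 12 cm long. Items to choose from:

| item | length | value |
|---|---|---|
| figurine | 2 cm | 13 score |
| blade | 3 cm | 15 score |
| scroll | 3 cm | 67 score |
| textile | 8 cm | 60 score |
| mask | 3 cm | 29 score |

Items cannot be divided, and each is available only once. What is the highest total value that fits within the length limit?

127 score

Check high-value combinations within 12 cm:
- scroll+textile: length 3+8=11, value 67+60=127
- figurine+blade+scroll+mask: length 2+3+3+3=11, value 13+15+67+29=124
- blade+scroll+mask: length 3+3+3=9, value 15+67+29=111
- figurine+scroll+mask: length 2+3+3=8, value 13+67+29=109
- scroll+mask: length 3+3=6, value 67+29=96
Best: 127 score.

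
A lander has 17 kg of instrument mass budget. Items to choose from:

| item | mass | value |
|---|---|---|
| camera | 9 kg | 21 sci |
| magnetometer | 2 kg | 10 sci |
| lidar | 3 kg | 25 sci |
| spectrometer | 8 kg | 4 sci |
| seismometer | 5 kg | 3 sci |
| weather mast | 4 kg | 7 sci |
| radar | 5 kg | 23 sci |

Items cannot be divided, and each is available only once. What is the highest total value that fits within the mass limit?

This is a 0/1 knapsack; check combinations near the capacity.
- camera+lidar+radar: mass 9+3+5=17, value 21+25+23=69
- magnetometer+lidar+weather mast+radar: mass 2+3+4+5=14, value 10+25+7+23=65
- magnetometer+lidar+seismometer+radar: mass 2+3+5+5=15, value 10+25+3+23=61
Best: 69 sci.

69 sci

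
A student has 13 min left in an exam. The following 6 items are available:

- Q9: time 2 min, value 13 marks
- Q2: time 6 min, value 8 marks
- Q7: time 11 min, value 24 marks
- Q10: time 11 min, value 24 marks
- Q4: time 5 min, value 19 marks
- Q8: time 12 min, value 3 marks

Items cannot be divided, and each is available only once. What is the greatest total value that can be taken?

40 marks

This is a 0/1 knapsack; check combinations near the capacity.
- Q9+Q2+Q4: time 2+6+5=13, value 13+8+19=40
- Q9+Q7: time 2+11=13, value 13+24=37
- Q9+Q10: time 2+11=13, value 13+24=37
- Q9+Q4: time 2+5=7, value 13+19=32
- Q2+Q4: time 6+5=11, value 8+19=27
Best: 40 marks.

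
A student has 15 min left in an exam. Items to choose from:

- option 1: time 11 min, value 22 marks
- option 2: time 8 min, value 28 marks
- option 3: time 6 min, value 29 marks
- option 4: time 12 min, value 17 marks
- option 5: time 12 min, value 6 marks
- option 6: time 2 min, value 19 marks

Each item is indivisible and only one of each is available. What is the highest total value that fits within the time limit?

57 marks

This is a 0/1 knapsack; check combinations near the capacity.
- option 2+option 3: time 8+6=14, value 28+29=57
- option 3+option 6: time 6+2=8, value 29+19=48
- option 2+option 6: time 8+2=10, value 28+19=47
- option 1+option 6: time 11+2=13, value 22+19=41
- option 4+option 6: time 12+2=14, value 17+19=36
Best: 57 marks.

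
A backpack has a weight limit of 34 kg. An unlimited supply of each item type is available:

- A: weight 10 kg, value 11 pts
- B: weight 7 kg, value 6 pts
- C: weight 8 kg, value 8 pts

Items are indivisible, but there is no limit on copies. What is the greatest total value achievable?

Best value-per-unit is A at 11/10; filling with it alone gives 3×11 = 33.
Optimal mix: 1×A + 3×C → weight 34, value 35.

35 pts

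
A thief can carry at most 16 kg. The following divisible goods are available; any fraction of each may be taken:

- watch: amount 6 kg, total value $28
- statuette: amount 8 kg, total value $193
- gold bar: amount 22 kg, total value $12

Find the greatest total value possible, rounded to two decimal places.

Take in order of value per unit:
- statuette (193/8 per unit): all 8 → value 193, running total 193.00
- watch (28/6 per unit): all 6 → value 28, running total 221.00
- gold bar (12/22 per unit): 2 of 22 → value 2×12/22 = 1.0909, running total 222.09
Total 222.09.

222.09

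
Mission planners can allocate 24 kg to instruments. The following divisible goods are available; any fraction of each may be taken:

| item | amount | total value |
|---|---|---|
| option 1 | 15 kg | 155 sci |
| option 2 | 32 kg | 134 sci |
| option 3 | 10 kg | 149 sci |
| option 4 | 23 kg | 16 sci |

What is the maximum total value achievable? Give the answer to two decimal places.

Take in order of value per unit:
- option 3 (149/10 per unit): all 10 → value 149, running total 149.00
- option 1 (155/15 per unit): 14 of 15 → value 14×155/15 = 144.6667, running total 293.67
Total 293.67.

293.67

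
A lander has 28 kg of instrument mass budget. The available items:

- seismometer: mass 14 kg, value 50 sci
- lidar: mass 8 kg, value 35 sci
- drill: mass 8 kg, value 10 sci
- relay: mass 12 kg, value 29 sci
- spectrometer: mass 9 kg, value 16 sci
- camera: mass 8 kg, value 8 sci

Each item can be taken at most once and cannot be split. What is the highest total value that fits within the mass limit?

Check high-value combinations within 28 kg:
- seismometer+lidar: mass 14+8=22, value 50+35=85
- seismometer+relay: mass 14+12=26, value 50+29=79
- lidar+drill+relay: mass 8+8+12=28, value 35+10+29=74
- lidar+relay+camera: mass 8+12+8=28, value 35+29+8=72
Best: 85 sci.

85 sci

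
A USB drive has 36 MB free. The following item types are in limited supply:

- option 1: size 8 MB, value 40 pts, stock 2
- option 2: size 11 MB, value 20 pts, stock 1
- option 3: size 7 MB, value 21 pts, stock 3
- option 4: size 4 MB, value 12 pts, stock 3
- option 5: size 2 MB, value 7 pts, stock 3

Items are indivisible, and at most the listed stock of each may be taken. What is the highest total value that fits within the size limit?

Best selections within size 36 and stock limits:
- 2×option 1 + 2×option 3 + 3×option 5: size 36, value 143
- 2×option 1 + 2×option 3 + 1×option 4 + 1×option 5: size 36, value 141
Best: 143 pts.

143 pts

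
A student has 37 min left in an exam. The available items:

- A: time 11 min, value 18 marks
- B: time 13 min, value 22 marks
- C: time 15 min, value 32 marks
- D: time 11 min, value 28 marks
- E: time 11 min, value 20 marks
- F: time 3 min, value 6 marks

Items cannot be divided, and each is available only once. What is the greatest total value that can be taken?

Check high-value combinations within 37 min:
- C+D+E: time 15+11+11=37, value 32+28+20=80
- A+C+D: time 11+15+11=37, value 18+32+28=78
- A+D+E+F: time 11+11+11+3=36, value 18+28+20+6=72
- B+D+E: time 13+11+11=35, value 22+28+20=70
- A+C+E: time 11+15+11=37, value 18+32+20=70
Best: 80 marks.

80 marks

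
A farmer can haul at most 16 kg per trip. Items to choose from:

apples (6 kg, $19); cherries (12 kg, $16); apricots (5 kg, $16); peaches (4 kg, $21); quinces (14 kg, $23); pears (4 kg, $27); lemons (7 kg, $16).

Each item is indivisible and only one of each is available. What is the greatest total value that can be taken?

$67

Check high-value combinations within 16 kg:
- apples+peaches+pears: weight 6+4+4=14, value 19+21+27=67
- apricots+peaches+pears: weight 5+4+4=13, value 16+21+27=64
- peaches+pears+lemons: weight 4+4+7=15, value 21+27+16=64
- apples+apricots+pears: weight 6+5+4=15, value 19+16+27=62
Best: $67.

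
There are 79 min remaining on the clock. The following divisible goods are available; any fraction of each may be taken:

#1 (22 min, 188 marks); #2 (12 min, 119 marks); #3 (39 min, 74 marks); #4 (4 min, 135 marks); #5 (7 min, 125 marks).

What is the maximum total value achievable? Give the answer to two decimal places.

631.51

Take in order of value per unit:
- #4 (135/4 per unit): all 4 → value 135, running total 135.00
- #5 (125/7 per unit): all 7 → value 125, running total 260.00
- #2 (119/12 per unit): all 12 → value 119, running total 379.00
- #1 (188/22 per unit): all 22 → value 188, running total 567.00
- #3 (74/39 per unit): 34 of 39 → value 34×74/39 = 64.5128, running total 631.51
Total 631.51.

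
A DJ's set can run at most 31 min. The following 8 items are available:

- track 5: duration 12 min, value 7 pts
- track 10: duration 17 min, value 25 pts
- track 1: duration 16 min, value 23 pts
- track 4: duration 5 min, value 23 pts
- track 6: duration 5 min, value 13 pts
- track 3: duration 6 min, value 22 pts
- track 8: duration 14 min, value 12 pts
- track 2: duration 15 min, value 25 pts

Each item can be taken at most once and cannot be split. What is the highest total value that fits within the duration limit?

Check high-value combinations within 31 min:
- track 4+track 6+track 3+track 2: duration 5+5+6+15=31, value 23+13+22+25=83
- track 4+track 3+track 2: duration 5+6+15=26, value 23+22+25=70
- track 10+track 4+track 3: duration 17+5+6=28, value 25+23+22=70
- track 4+track 6+track 3+track 8: duration 5+5+6+14=30, value 23+13+22+12=70
- track 1+track 4+track 3: duration 16+5+6=27, value 23+23+22=68
Best: 83 pts.

83 pts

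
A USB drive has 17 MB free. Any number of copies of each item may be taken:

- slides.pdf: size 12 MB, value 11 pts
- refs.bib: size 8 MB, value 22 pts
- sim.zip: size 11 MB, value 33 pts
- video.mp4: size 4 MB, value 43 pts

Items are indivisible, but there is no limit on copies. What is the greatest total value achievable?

172 pts

Best value-per-unit is video.mp4 at 43/4, and filling with it alone uses size 4×4=16. No mix of the others beats 4×43 = 172.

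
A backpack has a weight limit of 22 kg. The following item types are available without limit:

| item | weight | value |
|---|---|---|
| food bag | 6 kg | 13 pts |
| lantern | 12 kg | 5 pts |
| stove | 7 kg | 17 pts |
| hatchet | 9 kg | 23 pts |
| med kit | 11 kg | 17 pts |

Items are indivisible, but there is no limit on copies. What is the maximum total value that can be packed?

Best value-per-unit is hatchet at 23/9; filling with it alone gives 2×23 = 46.
Optimal mix: 1×food bag + 1×stove + 1×hatchet → weight 22, value 53.

53 pts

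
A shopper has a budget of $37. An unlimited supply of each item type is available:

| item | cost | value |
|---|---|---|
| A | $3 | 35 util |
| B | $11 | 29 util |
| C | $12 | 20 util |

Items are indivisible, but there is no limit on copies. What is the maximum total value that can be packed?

420 util

Best value-per-unit is A at 35/3, and filling with it alone uses cost 12×3=36. No mix of the others beats 12×35 = 420.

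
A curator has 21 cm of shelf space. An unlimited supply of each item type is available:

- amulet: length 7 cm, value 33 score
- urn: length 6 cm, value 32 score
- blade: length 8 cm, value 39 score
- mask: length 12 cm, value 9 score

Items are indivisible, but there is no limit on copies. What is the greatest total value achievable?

Best value-per-unit is urn at 32/6; filling with it alone gives 3×32 = 96.
Optimal mix: 1×amulet + 1×urn + 1×blade → length 21, value 104.

104 score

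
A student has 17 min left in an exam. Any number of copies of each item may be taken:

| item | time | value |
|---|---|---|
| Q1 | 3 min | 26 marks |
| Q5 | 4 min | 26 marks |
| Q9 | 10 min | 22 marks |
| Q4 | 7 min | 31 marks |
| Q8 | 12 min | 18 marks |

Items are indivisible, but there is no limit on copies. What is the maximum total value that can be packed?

130 marks

Best value-per-unit is Q1 at 26/3, and filling with it alone uses time 5×3=15. No mix of the others beats 5×26 = 130.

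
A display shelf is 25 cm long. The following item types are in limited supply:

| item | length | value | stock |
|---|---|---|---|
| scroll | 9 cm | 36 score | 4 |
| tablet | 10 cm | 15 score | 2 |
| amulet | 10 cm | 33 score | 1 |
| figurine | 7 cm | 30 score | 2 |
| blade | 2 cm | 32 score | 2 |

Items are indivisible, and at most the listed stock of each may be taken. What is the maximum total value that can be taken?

Top feasible selections:
- 2×scroll + 2×blade: length 22, value 136
- 1×scroll + 1×amulet + 2×blade: length 23, value 133
Best: 136 score.

136 score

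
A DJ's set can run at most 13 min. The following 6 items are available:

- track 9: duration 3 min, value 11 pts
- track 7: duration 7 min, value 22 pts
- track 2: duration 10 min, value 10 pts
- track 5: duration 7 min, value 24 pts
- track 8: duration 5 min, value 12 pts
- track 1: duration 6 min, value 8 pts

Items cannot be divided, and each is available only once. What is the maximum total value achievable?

36 pts

Check high-value combinations within 13 min:
- track 5+track 8: duration 7+5=12, value 24+12=36
- track 9+track 5: duration 3+7=10, value 11+24=35
- track 7+track 8: duration 7+5=12, value 22+12=34
- track 9+track 7: duration 3+7=10, value 11+22=33
- track 5+track 1: duration 7+6=13, value 24+8=32
Best: 36 pts.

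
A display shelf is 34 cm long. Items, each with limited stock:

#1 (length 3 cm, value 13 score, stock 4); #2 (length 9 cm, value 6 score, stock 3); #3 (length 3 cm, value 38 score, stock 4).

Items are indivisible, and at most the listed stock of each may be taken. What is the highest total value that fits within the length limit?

210 score

Top feasible selections:
- 4×#1 + 1×#2 + 4×#3: length 33, value 210
- 4×#1 + 4×#3: length 24, value 204
- 3×#1 + 1×#2 + 4×#3: length 30, value 197
Best: 210 score.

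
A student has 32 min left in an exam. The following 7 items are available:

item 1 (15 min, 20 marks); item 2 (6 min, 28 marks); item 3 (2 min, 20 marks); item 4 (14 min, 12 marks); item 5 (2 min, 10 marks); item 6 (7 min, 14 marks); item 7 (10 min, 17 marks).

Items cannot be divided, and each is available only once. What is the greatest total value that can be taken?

Check high-value combinations within 32 min:
- item 1+item 2+item 3+item 5+item 6: time 15+6+2+2+7=32, value 20+28+20+10+14=92
- item 2+item 3+item 5+item 6+item 7: time 6+2+2+7+10=27, value 28+20+10+14+17=89
- item 2+item 3+item 4+item 5+item 6: time 6+2+14+2+7=31, value 28+20+12+10+14=84
- item 1+item 2+item 3+item 6: time 15+6+2+7=30, value 20+28+20+14=82
- item 2+item 3+item 6+item 7: time 6+2+7+10=25, value 28+20+14+17=79
Best: 92 marks.

92 marks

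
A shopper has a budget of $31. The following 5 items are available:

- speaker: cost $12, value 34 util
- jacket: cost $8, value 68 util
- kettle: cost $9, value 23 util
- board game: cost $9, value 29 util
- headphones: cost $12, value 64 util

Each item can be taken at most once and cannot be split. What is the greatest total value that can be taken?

Check high-value combinations within $31:
- jacket+board game+headphones: cost 8+9+12=29, value 68+29+64=161
- jacket+kettle+headphones: cost 8+9+12=29, value 68+23+64=155
- jacket+headphones: cost 8+12=20, value 68+64=132
Best: 161 util.

161 util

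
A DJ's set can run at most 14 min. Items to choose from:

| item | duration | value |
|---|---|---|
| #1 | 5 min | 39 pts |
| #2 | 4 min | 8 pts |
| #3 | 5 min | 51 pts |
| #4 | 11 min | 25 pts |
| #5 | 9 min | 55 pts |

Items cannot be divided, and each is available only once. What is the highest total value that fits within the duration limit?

Check high-value combinations within 14 min:
- #3+#5: duration 5+9=14, value 51+55=106
- #1+#2+#3: duration 5+4+5=14, value 39+8+51=98
- #1+#5: duration 5+9=14, value 39+55=94
- #1+#3: duration 5+5=10, value 39+51=90
Best: 106 pts.

106 pts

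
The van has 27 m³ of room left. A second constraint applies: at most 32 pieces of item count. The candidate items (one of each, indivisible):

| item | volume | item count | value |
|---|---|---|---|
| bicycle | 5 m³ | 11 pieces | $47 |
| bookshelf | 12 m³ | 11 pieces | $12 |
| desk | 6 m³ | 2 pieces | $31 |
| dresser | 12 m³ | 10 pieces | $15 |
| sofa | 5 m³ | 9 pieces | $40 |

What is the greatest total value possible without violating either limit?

Feasible sets respecting both limits:
- bicycle+desk+sofa: volume 16, item count 22, value 118
- bicycle+dresser+sofa: volume 22, item count 30, value 102
- bicycle+bookshelf+sofa: volume 22, item count 31, value 99
Best: $118.

$118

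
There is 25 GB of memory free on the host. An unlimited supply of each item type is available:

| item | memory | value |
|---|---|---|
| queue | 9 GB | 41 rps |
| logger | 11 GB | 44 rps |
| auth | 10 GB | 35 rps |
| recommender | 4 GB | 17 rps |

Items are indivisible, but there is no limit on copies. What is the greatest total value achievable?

109 rps

Best value-per-unit is queue at 41/9; filling with it alone gives 2×41 = 82.
Optimal mix: 1×queue + 4×recommender → memory 25, value 109.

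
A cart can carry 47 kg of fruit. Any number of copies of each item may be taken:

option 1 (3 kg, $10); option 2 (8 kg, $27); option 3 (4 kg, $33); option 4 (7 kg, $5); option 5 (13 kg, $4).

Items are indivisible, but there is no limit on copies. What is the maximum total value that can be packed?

Best value-per-unit is option 3 at 33/4; filling with it alone gives 11×33 = 363.
Optimal mix: 1×option 1 + 11×option 3 → weight 47, value 373.

$373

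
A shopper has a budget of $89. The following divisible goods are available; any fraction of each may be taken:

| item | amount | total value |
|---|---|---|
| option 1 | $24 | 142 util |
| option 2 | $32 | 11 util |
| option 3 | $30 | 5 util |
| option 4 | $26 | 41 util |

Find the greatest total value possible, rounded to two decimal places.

Take in order of value per unit:
- option 1 (142/24 per unit): all 24 → value 142, running total 142.00
- option 4 (41/26 per unit): all 26 → value 41, running total 183.00
- option 2 (11/32 per unit): all 32 → value 11, running total 194.00
- option 3 (5/30 per unit): 7 of 30 → value 7×5/30 = 1.1667, running total 195.17
Total 195.17.

195.17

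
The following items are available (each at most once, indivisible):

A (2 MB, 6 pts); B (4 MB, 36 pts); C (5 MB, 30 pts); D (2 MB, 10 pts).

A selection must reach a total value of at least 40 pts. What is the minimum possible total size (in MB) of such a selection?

6

Subsets with value ≥ 40, sorted by total size:
- B+D: size 6, value 46
- A+B: size 6, value 42
- C+D: size 7, value 40
Minimum size: 6 MB.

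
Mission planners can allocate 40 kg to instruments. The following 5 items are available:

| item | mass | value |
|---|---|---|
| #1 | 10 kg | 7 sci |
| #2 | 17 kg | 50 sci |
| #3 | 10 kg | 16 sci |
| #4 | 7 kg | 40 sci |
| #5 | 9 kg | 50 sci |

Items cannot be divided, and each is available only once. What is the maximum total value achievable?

Check high-value combinations within 40 kg:
- #2+#4+#5: mass 17+7+9=33, value 50+40+50=140
- #2+#3+#5: mass 17+10+9=36, value 50+16+50=116
- #1+#3+#4+#5: mass 10+10+7+9=36, value 7+16+40+50=113
Best: 140 sci.

140 sci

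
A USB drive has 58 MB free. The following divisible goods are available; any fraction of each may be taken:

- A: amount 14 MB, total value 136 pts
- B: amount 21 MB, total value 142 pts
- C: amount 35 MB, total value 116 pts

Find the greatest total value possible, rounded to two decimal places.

Take in order of value per unit:
- A (136/14 per unit): all 14 → value 136, running total 136.00
- B (142/21 per unit): all 21 → value 142, running total 278.00
- C (116/35 per unit): 23 of 35 → value 23×116/35 = 76.2286, running total 354.23
Total 354.23.

354.23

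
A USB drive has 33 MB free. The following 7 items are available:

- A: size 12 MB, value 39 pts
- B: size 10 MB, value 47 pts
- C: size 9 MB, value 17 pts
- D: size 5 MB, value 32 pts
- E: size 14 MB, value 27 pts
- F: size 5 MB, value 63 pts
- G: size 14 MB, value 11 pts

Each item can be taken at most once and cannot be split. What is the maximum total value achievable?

Check high-value combinations within 33 MB:
- A+B+D+F: size 12+10+5+5=32, value 39+47+32+63=181
- B+C+D+F: size 10+9+5+5=29, value 47+17+32+63=159
- A+C+D+F: size 12+9+5+5=31, value 39+17+32+63=151
Best: 181 pts.

181 pts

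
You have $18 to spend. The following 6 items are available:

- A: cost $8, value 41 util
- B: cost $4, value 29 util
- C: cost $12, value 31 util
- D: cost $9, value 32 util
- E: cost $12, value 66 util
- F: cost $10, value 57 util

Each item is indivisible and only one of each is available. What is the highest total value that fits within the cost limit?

98 util

Check high-value combinations within $18:
- A+F: cost 8+10=18, value 41+57=98
- B+E: cost 4+12=16, value 29+66=95
- B+F: cost 4+10=14, value 29+57=86
- A+D: cost 8+9=17, value 41+32=73
- A+B: cost 8+4=12, value 41+29=70
Best: 98 util.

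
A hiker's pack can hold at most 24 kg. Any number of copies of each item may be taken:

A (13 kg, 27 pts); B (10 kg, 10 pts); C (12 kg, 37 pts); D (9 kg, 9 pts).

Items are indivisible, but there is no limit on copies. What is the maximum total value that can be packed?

Best value-per-unit is C at 37/12, and filling with it alone uses weight 2×12=24. No mix of the others beats 2×37 = 74.

74 pts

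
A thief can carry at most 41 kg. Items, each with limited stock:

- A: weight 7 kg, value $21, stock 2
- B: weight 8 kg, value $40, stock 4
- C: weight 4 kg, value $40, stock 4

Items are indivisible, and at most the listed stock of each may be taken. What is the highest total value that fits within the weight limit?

Top feasible selections:
- 3×B + 4×C: weight 40, value 280
- 1×A + 2×B + 4×C: weight 39, value 261
Best: $280.

$280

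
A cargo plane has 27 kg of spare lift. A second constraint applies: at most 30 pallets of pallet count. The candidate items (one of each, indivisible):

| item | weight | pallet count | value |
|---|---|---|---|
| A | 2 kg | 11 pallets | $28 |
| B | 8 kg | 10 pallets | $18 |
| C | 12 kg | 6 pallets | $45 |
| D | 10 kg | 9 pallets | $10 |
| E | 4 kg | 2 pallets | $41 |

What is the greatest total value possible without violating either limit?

Feasible sets respecting both limits:
- A+B+C+E: weight 26, pallet count 29, value 132
- A+C+E: weight 18, pallet count 19, value 114
- B+C+E: weight 24, pallet count 18, value 104
Best: $132.

$132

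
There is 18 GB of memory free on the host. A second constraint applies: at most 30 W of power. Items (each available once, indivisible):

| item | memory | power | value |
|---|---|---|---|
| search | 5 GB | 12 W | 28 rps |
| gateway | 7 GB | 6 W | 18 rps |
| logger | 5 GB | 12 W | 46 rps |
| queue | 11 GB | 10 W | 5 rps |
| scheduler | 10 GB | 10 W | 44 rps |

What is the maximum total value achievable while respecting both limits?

Feasible sets respecting both limits:
- search+gateway+logger: memory 17, power 30, value 92
- logger+scheduler: memory 15, power 22, value 90
- search+logger: memory 10, power 24, value 74
- search+scheduler: memory 15, power 22, value 72
Best: 92 rps.

92 rps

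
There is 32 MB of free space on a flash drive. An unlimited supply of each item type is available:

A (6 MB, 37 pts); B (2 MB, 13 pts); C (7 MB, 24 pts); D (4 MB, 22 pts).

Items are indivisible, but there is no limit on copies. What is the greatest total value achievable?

208 pts

Best value-per-unit is B at 13/2, and filling with it alone uses size 16×2=32. No mix of the others beats 16×13 = 208.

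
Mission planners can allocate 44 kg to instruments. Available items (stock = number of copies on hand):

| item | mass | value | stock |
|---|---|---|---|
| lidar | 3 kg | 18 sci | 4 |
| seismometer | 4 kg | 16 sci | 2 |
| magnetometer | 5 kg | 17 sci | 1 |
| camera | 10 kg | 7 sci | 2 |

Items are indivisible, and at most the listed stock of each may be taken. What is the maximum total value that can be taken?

128 sci

Best selections within mass 44 and stock limits:
- 4×lidar + 2×seismometer + 1×magnetometer + 1×camera: mass 35, value 128
- 4×lidar + 2×seismometer + 1×magnetometer: mass 25, value 121
Best: 128 sci.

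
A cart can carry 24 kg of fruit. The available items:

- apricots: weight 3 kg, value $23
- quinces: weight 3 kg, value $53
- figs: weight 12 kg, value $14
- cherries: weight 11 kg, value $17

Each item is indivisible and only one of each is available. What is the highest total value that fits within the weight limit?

This is a 0/1 knapsack; check combinations near the capacity.
- apricots+quinces+cherries: weight 3+3+11=17, value 23+53+17=93
- apricots+quinces+figs: weight 3+3+12=18, value 23+53+14=90
- apricots+quinces: weight 3+3=6, value 23+53=76
- quinces+cherries: weight 3+11=14, value 53+17=70
- quinces+figs: weight 3+12=15, value 53+14=67
Best: $93.

$93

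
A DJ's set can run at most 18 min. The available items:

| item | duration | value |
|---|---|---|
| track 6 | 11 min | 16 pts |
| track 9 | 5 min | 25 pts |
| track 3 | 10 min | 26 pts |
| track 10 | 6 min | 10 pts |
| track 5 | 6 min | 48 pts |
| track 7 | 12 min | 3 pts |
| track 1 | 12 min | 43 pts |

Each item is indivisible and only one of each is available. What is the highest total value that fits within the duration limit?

Check high-value combinations within 18 min:
- track 5+track 1: duration 6+12=18, value 48+43=91
- track 9+track 10+track 5: duration 5+6+6=17, value 25+10+48=83
- track 3+track 5: duration 10+6=16, value 26+48=74
- track 9+track 5: duration 5+6=11, value 25+48=73
- track 9+track 1: duration 5+12=17, value 25+43=68
Best: 91 pts.

91 pts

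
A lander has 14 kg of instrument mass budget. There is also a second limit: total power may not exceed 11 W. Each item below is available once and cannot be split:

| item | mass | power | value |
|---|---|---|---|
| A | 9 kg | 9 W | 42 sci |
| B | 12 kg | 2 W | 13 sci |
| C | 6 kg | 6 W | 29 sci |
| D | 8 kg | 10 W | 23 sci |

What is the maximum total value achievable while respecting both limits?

42 sci

Feasible sets respecting both limits:
- A: mass 9, power 9, value 42
- C: mass 6, power 6, value 29
- D: mass 8, power 10, value 23
- B: mass 12, power 2, value 13
Best: 42 sci.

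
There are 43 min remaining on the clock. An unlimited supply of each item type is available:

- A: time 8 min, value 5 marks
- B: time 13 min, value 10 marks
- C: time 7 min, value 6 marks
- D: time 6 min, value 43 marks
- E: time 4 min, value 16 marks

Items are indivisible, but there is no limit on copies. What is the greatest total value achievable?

Best value-per-unit is D at 43/6, and filling with it alone uses time 7×6=42. No mix of the others beats 7×43 = 301.

301 marks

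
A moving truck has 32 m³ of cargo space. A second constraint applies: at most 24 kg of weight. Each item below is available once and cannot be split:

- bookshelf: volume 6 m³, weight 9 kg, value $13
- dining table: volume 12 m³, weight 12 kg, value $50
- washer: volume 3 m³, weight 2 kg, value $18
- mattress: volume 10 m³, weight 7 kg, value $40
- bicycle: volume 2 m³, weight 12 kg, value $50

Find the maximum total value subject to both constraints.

Feasible sets respecting both limits:
- dining table+washer+mattress: volume 25, weight 21, value 108
- washer+mattress+bicycle: volume 15, weight 21, value 108
- dining table+bicycle: volume 14, weight 24, value 100
- dining table+mattress: volume 22, weight 19, value 90
Best: $108.

$108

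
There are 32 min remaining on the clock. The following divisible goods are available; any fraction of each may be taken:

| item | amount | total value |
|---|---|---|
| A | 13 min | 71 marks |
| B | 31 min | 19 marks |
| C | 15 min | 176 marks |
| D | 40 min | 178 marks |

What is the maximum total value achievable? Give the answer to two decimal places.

264.80

Take in order of value per unit:
- C (176/15 per unit): all 15 → value 176, running total 176.00
- A (71/13 per unit): all 13 → value 71, running total 247.00
- D (178/40 per unit): 4 of 40 → value 4×178/40 = 17.8000, running total 264.80
Total 264.80.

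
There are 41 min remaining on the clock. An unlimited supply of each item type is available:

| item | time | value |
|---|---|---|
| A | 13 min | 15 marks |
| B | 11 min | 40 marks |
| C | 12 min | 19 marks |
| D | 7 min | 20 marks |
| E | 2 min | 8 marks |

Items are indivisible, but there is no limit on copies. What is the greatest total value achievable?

Best value-per-unit is E at 8/2; filling with it alone gives 20×8 = 160.
Optimal mix: 1×B + 15×E → time 41, value 160.

160 marks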